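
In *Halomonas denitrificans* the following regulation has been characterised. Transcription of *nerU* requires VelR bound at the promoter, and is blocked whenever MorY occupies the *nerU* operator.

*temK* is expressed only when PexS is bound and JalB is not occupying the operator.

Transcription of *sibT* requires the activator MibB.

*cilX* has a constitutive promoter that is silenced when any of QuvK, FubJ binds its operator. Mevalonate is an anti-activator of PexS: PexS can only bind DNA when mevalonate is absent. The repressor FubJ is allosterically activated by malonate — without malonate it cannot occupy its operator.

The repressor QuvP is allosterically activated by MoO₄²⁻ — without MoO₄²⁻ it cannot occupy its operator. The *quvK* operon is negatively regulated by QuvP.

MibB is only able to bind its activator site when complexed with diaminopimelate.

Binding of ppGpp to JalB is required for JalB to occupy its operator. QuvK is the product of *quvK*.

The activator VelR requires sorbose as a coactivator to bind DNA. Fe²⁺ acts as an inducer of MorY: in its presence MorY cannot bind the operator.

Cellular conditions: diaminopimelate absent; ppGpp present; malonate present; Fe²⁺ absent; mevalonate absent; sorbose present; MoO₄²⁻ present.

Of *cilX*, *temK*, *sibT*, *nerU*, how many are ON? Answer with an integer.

0

MoO₄²⁻ is present, so QuvP is active.
With repressor QuvP bound, *quvK* is not transcribed.
So QuvK is not produced.
Malonate is present, so FubJ is active.
With repressor FubJ bound, *cilX* is not transcribed.
→ *cilX* is OFF.
ppGpp is present, so JalB is active.
Mevalonate is absent, so PexS is active.
With repressor JalB bound, *temK* is not transcribed.
→ *temK* is OFF.
Diaminopimelate is absent, so MibB is inactive.
Required activator MibB is absent, so *sibT* is not transcribed.
→ *sibT* is OFF.
Sorbose is present, so VelR is active.
Fe²⁺ is absent, so MorY is active.
With repressor MorY bound, *nerU* is not transcribed.
→ *nerU* is OFF.
0 of the 4 genes are transcribed.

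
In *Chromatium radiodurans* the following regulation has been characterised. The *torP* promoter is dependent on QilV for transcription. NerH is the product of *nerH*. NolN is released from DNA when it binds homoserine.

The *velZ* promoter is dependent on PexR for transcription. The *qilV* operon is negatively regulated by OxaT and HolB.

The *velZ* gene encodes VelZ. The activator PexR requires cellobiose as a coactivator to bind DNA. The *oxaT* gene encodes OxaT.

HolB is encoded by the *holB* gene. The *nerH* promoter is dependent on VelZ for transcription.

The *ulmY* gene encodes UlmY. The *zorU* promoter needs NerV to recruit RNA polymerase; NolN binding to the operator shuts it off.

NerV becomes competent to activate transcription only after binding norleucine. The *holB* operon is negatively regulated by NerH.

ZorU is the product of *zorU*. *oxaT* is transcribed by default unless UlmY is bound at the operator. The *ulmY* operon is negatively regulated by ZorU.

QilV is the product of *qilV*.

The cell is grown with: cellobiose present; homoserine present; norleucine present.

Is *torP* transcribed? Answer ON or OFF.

OFF

Norleucine is present, so NerV is active.
Homoserine is present, so NolN is inactive.
No repressor is bound and NerV is active, so *zorU* is transcribed.
So ZorU is produced and active.
With repressor ZorU bound, *ulmY* is not transcribed.
So UlmY is not produced.
With no repressor bound, *oxaT* is transcribed.
So OxaT is produced and active.
Cellobiose is present, so PexR is active.
No repressor is bound and PexR is active, so *velZ* is transcribed.
So VelZ is produced and active.
No repressor is bound and VelZ is active, so *nerH* is transcribed.
So NerH is produced and active.
With repressor NerH bound, *holB* is not transcribed.
So HolB is not produced.
With repressor OxaT bound, *qilV* is not transcribed.
So QilV is not produced.
Required activator QilV is absent, so *torP* is not transcribed.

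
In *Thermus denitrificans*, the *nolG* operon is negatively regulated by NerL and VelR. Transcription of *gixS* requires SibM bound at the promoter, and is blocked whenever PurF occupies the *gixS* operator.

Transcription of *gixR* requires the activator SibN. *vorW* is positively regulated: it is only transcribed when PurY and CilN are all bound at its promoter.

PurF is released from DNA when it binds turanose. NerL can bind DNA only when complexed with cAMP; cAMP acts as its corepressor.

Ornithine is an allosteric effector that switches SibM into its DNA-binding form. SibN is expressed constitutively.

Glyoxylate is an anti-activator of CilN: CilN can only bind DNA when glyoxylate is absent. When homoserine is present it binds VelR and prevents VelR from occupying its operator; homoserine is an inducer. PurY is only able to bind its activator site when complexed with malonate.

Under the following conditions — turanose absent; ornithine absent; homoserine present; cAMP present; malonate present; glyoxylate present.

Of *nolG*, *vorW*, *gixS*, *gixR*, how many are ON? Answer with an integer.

1

cAMP is present, so NerL is active.
Homoserine is present, so VelR is inactive.
With repressor NerL bound, *nolG* is not transcribed.
→ *nolG* is OFF.
Malonate is present, so PurY is active.
Glyoxylate is present, so CilN is inactive.
Required activator CilN is absent, so *vorW* is not transcribed.
→ *vorW* is OFF.
Turanose is absent, so PurF is active.
Ornithine is absent, so SibM is inactive.
With repressor PurF bound, *gixS* is not transcribed.
→ *gixS* is OFF.
SibN is produced constitutively and is active.
No repressor is bound and SibN is active, so *gixR* is transcribed.
→ *gixR* is ON.
1 of the 4 genes is transcribed.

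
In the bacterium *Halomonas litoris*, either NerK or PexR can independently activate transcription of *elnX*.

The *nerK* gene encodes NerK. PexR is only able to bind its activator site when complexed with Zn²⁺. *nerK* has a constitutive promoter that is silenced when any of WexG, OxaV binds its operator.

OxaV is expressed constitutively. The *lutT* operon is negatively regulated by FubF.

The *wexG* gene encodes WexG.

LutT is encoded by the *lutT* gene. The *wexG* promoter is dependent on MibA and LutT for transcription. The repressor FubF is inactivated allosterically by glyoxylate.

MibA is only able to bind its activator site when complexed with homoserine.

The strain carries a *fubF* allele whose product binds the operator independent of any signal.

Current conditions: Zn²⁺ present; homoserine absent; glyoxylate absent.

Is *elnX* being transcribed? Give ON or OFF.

ON

Homoserine is absent, so MibA is inactive.
FubF is constitutively active in this strain.
With repressor FubF bound, *lutT* is not transcribed.
So LutT is not produced.
Required activator MibA is absent, so *wexG* is not transcribed.
So WexG is not produced.
OxaV is produced constitutively and is active.
With repressor OxaV bound, *nerK* is not transcribed.
So NerK is not produced.
Zn²⁺ is present, so PexR is active.
Activator PexR is present, so *elnX* is transcribed.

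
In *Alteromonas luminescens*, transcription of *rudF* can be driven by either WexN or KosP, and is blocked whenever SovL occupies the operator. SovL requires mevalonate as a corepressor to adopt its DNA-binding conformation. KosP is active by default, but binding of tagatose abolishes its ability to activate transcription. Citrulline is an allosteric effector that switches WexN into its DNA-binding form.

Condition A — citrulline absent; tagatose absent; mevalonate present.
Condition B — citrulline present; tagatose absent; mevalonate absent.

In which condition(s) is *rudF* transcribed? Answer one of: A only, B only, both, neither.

Condition A:
Citrulline is absent, so WexN is inactive.
Tagatose is absent, so KosP is active.
Mevalonate is present, so SovL is active.
With repressor SovL bound, *rudF* is not transcribed.
→ *rudF* is OFF in A.
Condition B:
Citrulline is present, so WexN is active.
Tagatose is absent, so KosP is active.
Mevalonate is absent, so SovL is inactive.
Activator WexN is present, so *rudF* is transcribed.
→ *rudF* is ON in B.

B only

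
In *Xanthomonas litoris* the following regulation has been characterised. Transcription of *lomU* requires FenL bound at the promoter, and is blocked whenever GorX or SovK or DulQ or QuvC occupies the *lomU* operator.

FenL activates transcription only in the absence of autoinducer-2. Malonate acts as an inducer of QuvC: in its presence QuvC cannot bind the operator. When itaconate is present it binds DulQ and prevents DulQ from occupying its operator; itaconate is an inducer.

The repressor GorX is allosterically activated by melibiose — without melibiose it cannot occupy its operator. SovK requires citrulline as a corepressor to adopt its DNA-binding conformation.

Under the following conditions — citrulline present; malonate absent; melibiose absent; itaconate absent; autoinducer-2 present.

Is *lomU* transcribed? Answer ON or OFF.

Melibiose is absent, so GorX is inactive.
Citrulline is present, so SovK is active.
Itaconate is absent, so DulQ is active.
Autoinducer-2 is present, so FenL is inactive.
Malonate is absent, so QuvC is active.
With repressor SovK bound, *lomU* is not transcribed.

OFF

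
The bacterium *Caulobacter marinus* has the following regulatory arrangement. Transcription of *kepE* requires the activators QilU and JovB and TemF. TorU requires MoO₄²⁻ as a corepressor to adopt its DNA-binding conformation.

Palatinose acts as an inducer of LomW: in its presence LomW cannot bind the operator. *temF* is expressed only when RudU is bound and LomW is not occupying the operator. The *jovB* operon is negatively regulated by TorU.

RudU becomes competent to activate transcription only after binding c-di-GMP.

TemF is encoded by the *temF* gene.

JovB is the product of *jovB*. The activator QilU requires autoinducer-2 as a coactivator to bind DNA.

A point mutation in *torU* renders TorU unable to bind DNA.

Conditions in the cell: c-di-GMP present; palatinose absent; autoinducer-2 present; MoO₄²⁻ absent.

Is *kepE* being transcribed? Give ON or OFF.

OFF

Autoinducer-2 is present, so QilU is active.
TorU is non-functional in this strain, so it has no effect.
With no repressor bound, *jovB* is transcribed.
So JovB is produced and active.
c-di-GMP is present, so RudU is active.
Palatinose is absent, so LomW is active.
With repressor LomW bound, *temF* is not transcribed.
So TemF is not produced.
Required activator TemF is absent, so *kepE* is not transcribed.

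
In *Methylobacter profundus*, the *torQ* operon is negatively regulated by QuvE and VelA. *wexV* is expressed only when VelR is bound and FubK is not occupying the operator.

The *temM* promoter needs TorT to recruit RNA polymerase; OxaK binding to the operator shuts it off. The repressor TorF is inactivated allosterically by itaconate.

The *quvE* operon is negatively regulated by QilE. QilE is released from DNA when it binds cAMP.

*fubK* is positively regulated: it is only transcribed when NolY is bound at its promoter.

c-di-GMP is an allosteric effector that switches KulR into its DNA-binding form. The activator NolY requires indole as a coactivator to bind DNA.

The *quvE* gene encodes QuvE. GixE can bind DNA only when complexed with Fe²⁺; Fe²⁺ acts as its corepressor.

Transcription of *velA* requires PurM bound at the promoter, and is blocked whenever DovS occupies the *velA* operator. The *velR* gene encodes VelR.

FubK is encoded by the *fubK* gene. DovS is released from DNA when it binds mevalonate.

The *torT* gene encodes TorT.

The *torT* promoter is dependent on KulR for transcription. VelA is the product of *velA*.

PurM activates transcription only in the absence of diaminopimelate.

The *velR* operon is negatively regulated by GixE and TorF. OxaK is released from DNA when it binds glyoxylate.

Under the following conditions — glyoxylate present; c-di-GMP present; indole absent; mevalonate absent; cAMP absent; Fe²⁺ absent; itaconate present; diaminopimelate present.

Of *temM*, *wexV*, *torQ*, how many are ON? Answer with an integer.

c-di-GMP is present, so KulR is active.
No repressor is bound and KulR is active, so *torT* is transcribed.
So TorT is produced and active.
Glyoxylate is present, so OxaK is inactive.
No repressor is bound and TorT is active, so *temM* is transcribed.
→ *temM* is ON.
Fe²⁺ is absent, so GixE is inactive.
Itaconate is present, so TorF is inactive.
With no repressor bound, *velR* is transcribed.
So VelR is produced and active.
Indole is absent, so NolY is inactive.
Required activator NolY is absent, so *fubK* is not transcribed.
So FubK is not produced.
No repressor is bound and VelR is active, so *wexV* is transcribed.
→ *wexV* is ON.
cAMP is absent, so QilE is active.
With repressor QilE bound, *quvE* is not transcribed.
So QuvE is not produced.
Mevalonate is absent, so DovS is active.
Diaminopimelate is present, so PurM is inactive.
With repressor DovS bound, *velA* is not transcribed.
So VelA is not produced.
With no repressor bound, *torQ* is transcribed.
→ *torQ* is ON.
3 of the 3 genes are transcribed.

3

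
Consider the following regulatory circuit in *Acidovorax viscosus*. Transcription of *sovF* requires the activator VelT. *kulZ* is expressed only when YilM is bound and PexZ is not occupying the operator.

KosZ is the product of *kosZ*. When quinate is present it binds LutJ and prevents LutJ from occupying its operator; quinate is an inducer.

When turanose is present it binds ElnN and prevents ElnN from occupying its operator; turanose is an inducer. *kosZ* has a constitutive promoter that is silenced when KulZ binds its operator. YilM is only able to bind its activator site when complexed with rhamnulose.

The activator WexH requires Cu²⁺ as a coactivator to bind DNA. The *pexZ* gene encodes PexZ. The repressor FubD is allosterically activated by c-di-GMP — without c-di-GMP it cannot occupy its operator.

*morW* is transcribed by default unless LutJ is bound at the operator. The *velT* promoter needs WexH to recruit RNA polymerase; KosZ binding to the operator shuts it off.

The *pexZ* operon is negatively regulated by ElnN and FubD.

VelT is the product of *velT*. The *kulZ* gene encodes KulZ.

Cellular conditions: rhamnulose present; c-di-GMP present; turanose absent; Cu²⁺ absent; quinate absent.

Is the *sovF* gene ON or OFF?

OFF

Turanose is absent, so ElnN is active.
c-di-GMP is present, so FubD is active.
With repressor ElnN bound, *pexZ* is not transcribed.
So PexZ is not produced.
Rhamnulose is present, so YilM is active.
No repressor is bound and YilM is active, so *kulZ* is transcribed.
So KulZ is produced and active.
With repressor KulZ bound, *kosZ* is not transcribed.
So KosZ is not produced.
Cu²⁺ is absent, so WexH is inactive.
Required activator WexH is absent, so *velT* is not transcribed.
So VelT is not produced.
Required activator VelT is absent, so *sovF* is not transcribed.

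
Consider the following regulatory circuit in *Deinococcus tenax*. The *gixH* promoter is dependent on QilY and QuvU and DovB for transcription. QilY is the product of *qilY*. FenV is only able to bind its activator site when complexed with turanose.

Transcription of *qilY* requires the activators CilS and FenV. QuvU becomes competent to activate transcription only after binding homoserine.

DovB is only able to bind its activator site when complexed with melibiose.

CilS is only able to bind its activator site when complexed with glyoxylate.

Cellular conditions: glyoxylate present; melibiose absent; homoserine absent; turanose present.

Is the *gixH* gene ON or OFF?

Glyoxylate is present, so CilS is active.
Turanose is present, so FenV is active.
No repressor is bound and CilS and FenV are active, so *qilY* is transcribed.
So QilY is produced and active.
Homoserine is absent, so QuvU is inactive.
Melibiose is absent, so DovB is inactive.
Required activator QuvU is absent, so *gixH* is not transcribed.

OFF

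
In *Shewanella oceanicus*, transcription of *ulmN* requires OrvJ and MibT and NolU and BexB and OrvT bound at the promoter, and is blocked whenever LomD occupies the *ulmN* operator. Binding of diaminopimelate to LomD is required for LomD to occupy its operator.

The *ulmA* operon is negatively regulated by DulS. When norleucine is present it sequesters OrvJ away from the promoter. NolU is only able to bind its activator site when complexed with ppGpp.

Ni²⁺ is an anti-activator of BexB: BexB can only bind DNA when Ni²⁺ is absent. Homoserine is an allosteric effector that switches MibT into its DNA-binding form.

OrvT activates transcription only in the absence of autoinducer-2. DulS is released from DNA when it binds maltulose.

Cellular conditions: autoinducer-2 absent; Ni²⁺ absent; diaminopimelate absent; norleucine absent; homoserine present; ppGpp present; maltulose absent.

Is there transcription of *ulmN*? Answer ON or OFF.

ON

Norleucine is absent, so OrvJ is active.
Homoserine is present, so MibT is active.
ppGpp is present, so NolU is active.
Ni²⁺ is absent, so BexB is active.
Autoinducer-2 is absent, so OrvT is active.
Diaminopimelate is absent, so LomD is inactive.
No repressor is bound and OrvJ and MibT and NolU and BexB and OrvT are active, so *ulmN* is transcribed.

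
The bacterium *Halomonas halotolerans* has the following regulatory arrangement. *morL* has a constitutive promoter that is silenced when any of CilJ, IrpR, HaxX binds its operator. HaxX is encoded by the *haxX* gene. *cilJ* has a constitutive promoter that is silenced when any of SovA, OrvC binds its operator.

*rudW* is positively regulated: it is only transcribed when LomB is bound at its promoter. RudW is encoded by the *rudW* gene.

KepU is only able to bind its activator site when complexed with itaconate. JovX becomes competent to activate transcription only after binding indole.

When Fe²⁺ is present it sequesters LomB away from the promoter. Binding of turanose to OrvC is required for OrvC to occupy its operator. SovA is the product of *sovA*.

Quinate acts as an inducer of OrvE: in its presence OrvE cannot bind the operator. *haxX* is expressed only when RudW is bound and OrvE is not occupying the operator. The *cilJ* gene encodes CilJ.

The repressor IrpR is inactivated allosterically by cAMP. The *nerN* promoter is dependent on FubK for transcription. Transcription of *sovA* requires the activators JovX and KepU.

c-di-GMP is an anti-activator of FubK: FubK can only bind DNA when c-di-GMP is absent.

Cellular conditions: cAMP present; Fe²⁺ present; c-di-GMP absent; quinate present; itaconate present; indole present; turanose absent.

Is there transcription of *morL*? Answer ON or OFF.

ON

Indole is present, so JovX is active.
Itaconate is present, so KepU is active.
No repressor is bound and JovX and KepU are active, so *sovA* is transcribed.
So SovA is produced and active.
Turanose is absent, so OrvC is inactive.
With repressor SovA bound, *cilJ* is not transcribed.
So CilJ is not produced.
cAMP is present, so IrpR is inactive.
Fe²⁺ is present, so LomB is inactive.
Required activator LomB is absent, so *rudW* is not transcribed.
So RudW is not produced.
Quinate is present, so OrvE is inactive.
Required activator RudW is absent, so *haxX* is not transcribed.
So HaxX is not produced.
With no repressor bound, *morL* is transcribed.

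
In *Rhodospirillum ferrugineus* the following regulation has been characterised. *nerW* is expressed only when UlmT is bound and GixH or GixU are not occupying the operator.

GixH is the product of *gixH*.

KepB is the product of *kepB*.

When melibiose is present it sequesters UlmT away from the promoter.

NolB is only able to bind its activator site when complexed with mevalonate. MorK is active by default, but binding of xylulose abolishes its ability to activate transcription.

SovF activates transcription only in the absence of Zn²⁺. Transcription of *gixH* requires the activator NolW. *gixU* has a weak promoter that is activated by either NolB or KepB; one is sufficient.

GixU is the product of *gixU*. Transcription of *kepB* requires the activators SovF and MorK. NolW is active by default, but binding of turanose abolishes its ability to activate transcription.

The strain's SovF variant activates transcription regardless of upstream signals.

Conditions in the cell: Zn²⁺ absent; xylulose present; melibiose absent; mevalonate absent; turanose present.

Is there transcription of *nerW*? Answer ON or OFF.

Turanose is present, so NolW is inactive.
Required activator NolW is absent, so *gixH* is not transcribed.
So GixH is not produced.
Melibiose is absent, so UlmT is active.
Mevalonate is absent, so NolB is inactive.
SovF is constitutively active in this strain.
Xylulose is present, so MorK is inactive.
Required activator MorK is absent, so *kepB* is not transcribed.
So KepB is not produced.
No activator is available at the *gixU* promoter, so *gixU* is not transcribed.
So GixU is not produced.
No repressor is bound and UlmT is active, so *nerW* is transcribed.

ON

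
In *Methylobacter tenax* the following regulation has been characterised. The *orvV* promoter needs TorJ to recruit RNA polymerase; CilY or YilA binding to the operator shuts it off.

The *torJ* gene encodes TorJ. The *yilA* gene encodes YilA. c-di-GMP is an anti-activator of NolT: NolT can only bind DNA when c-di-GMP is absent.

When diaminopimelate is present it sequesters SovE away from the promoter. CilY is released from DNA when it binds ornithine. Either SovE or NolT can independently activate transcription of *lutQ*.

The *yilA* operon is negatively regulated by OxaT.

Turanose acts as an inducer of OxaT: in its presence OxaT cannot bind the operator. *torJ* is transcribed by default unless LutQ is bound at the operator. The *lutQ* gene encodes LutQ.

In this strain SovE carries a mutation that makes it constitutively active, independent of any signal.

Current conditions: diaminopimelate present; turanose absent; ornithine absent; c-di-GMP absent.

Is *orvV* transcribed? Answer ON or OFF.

Ornithine is absent, so CilY is active.
Turanose is absent, so OxaT is active.
With repressor OxaT bound, *yilA* is not transcribed.
So YilA is not produced.
SovE is constitutively active in this strain.
c-di-GMP is absent, so NolT is active.
Activator SovE is present, so *lutQ* is transcribed.
So LutQ is produced and active.
With repressor LutQ bound, *torJ* is not transcribed.
So TorJ is not produced.
With repressor CilY bound, *orvV* is not transcribed.

OFF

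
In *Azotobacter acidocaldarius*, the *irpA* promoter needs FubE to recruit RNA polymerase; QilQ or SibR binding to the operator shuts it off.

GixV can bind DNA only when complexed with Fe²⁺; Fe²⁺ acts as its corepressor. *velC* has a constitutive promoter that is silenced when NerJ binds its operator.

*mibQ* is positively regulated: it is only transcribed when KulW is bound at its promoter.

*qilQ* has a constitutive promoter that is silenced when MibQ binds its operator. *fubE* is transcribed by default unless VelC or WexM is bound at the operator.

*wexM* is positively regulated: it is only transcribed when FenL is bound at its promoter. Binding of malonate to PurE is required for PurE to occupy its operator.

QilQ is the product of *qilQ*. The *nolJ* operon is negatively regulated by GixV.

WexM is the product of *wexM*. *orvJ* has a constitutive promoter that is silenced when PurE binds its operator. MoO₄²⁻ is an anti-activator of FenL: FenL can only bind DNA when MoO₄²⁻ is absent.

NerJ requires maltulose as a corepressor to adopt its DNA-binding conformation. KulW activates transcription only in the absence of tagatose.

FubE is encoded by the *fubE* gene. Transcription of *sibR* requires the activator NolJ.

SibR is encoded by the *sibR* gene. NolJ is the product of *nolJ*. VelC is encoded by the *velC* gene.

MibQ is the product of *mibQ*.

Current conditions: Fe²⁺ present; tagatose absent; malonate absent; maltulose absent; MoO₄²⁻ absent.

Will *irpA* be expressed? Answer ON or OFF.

OFF

Maltulose is absent, so NerJ is inactive.
With no repressor bound, *velC* is transcribed.
So VelC is produced and active.
MoO₄²⁻ is absent, so FenL is active.
No repressor is bound and FenL is active, so *wexM* is transcribed.
So WexM is produced and active.
With repressor VelC bound, *fubE* is not transcribed.
So FubE is not produced.
Tagatose is absent, so KulW is active.
No repressor is bound and KulW is active, so *mibQ* is transcribed.
So MibQ is produced and active.
With repressor MibQ bound, *qilQ* is not transcribed.
So QilQ is not produced.
Fe²⁺ is present, so GixV is active.
With repressor GixV bound, *nolJ* is not transcribed.
So NolJ is not produced.
Required activator NolJ is absent, so *sibR* is not transcribed.
So SibR is not produced.
Required activator FubE is absent, so *irpA* is not transcribed.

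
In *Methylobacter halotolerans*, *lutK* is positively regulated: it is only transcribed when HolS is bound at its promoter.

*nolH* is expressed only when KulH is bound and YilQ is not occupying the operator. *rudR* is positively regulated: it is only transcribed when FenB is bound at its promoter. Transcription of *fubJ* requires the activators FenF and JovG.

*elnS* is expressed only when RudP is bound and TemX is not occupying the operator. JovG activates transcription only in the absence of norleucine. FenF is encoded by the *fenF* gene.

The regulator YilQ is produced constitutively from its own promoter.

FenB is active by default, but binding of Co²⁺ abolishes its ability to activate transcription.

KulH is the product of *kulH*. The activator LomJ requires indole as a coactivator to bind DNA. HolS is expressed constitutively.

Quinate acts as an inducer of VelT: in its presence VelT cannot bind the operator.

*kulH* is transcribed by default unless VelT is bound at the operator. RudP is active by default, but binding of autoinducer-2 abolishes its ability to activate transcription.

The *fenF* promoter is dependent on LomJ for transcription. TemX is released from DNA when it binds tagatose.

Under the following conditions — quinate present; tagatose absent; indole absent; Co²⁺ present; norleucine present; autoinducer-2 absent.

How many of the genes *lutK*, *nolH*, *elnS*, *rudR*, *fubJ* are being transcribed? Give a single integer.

HolS is produced constitutively and is active.
No repressor is bound and HolS is active, so *lutK* is transcribed.
→ *lutK* is ON.
YilQ is produced constitutively and is active.
Quinate is present, so VelT is inactive.
With no repressor bound, *kulH* is transcribed.
So KulH is produced and active.
With repressor YilQ bound, *nolH* is not transcribed.
→ *nolH* is OFF.
Autoinducer-2 is absent, so RudP is active.
Tagatose is absent, so TemX is active.
With repressor TemX bound, *elnS* is not transcribed.
→ *elnS* is OFF.
Co²⁺ is present, so FenB is inactive.
Required activator FenB is absent, so *rudR* is not transcribed.
→ *rudR* is OFF.
Indole is absent, so LomJ is inactive.
Required activator LomJ is absent, so *fenF* is not transcribed.
So FenF is not produced.
Norleucine is present, so JovG is inactive.
Required activator FenF is absent, so *fubJ* is not transcribed.
→ *fubJ* is OFF.
1 of the 5 genes is transcribed.

1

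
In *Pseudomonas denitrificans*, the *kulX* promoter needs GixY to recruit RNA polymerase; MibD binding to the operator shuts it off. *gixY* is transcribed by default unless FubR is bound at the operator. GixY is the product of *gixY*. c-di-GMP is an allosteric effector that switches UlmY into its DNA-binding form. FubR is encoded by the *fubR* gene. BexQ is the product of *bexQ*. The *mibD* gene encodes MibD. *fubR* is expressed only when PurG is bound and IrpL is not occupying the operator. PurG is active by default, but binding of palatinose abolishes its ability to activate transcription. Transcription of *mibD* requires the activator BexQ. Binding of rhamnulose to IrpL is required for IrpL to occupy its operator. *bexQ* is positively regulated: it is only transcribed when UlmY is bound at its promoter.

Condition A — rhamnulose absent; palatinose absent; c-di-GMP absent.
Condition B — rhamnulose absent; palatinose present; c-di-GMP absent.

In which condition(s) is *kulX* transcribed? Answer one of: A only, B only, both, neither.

B only

Condition A:
Rhamnulose is absent, so IrpL is inactive.
Palatinose is absent, so PurG is active.
No repressor is bound and PurG is active, so *fubR* is transcribed.
So FubR is produced and active.
With repressor FubR bound, *gixY* is not transcribed.
So GixY is not produced.
c-di-GMP is absent, so UlmY is inactive.
Required activator UlmY is absent, so *bexQ* is not transcribed.
So BexQ is not produced.
Required activator BexQ is absent, so *mibD* is not transcribed.
So MibD is not produced.
Required activator GixY is absent, so *kulX* is not transcribed.
→ *kulX* is OFF in A.
Condition B:
Rhamnulose is absent, so IrpL is inactive.
Palatinose is present, so PurG is inactive.
Required activator PurG is absent, so *fubR* is not transcribed.
So FubR is not produced.
With no repressor bound, *gixY* is transcribed.
So GixY is produced and active.
c-di-GMP is absent, so UlmY is inactive.
Required activator UlmY is absent, so *bexQ* is not transcribed.
So BexQ is not produced.
Required activator BexQ is absent, so *mibD* is not transcribed.
So MibD is not produced.
No repressor is bound and GixY is active, so *kulX* is transcribed.
→ *kulX* is ON in B.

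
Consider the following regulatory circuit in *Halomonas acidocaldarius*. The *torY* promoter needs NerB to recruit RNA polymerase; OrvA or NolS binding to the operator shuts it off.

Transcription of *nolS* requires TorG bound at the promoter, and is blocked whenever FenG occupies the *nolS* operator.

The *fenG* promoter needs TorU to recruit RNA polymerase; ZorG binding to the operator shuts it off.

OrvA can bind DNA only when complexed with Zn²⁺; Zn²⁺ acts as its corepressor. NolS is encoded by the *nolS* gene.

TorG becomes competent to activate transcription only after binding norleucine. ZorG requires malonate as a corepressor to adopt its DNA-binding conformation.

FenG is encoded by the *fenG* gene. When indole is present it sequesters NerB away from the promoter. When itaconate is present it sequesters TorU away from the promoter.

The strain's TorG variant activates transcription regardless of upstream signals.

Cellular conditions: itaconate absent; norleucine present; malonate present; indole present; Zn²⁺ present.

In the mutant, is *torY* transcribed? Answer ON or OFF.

Indole is present, so NerB is inactive.
Zn²⁺ is present, so OrvA is active.
Itaconate is absent, so TorU is active.
Malonate is present, so ZorG is active.
With repressor ZorG bound, *fenG* is not transcribed.
So FenG is not produced.
TorG is constitutively active in this strain.
No repressor is bound and TorG is active, so *nolS* is transcribed.
So NolS is produced and active.
With repressor OrvA bound, *torY* is not transcribed.

OFF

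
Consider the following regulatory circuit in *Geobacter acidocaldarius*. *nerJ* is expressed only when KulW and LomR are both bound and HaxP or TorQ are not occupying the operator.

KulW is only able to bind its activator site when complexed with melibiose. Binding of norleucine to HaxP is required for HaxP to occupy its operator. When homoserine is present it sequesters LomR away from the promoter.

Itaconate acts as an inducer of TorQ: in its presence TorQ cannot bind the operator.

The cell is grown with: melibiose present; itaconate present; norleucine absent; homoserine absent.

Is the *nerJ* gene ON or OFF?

ON

Norleucine is absent, so HaxP is inactive.
Melibiose is present, so KulW is active.
Homoserine is absent, so LomR is active.
Itaconate is present, so TorQ is inactive.
No repressor is bound and KulW and LomR are active, so *nerJ* is transcribed.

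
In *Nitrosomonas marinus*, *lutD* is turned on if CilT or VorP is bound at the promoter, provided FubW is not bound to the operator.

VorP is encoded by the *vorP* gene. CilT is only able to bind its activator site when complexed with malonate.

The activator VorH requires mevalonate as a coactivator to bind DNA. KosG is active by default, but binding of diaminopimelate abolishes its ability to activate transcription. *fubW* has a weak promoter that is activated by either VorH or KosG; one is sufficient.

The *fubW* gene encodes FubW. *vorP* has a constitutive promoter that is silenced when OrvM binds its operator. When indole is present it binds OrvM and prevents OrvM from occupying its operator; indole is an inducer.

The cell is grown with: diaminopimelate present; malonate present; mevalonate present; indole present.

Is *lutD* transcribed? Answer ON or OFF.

Mevalonate is present, so VorH is active.
Diaminopimelate is present, so KosG is inactive.
Activator VorH is present, so *fubW* is transcribed.
So FubW is produced and active.
Malonate is present, so CilT is active.
Indole is present, so OrvM is inactive.
With no repressor bound, *vorP* is transcribed.
So VorP is produced and active.
With repressor FubW bound, *lutD* is not transcribed.

OFF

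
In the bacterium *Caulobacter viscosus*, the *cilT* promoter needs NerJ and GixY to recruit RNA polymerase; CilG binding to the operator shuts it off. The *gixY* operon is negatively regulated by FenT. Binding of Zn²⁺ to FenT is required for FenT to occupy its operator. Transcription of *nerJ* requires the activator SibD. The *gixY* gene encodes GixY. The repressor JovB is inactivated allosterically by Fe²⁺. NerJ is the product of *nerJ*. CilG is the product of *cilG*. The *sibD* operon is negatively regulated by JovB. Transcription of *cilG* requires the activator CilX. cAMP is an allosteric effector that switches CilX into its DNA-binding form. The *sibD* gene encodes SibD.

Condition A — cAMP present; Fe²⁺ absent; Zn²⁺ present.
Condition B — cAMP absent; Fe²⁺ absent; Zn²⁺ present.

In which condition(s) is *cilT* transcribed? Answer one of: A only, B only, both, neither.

neither

Condition A:
cAMP is present, so CilX is active.
No repressor is bound and CilX is active, so *cilG* is transcribed.
So CilG is produced and active.
Fe²⁺ is absent, so JovB is active.
With repressor JovB bound, *sibD* is not transcribed.
So SibD is not produced.
Required activator SibD is absent, so *nerJ* is not transcribed.
So NerJ is not produced.
Zn²⁺ is present, so FenT is active.
With repressor FenT bound, *gixY* is not transcribed.
So GixY is not produced.
With repressor CilG bound, *cilT* is not transcribed.
→ *cilT* is OFF in A.
Condition B:
cAMP is absent, so CilX is inactive.
Required activator CilX is absent, so *cilG* is not transcribed.
So CilG is not produced.
Fe²⁺ is absent, so JovB is active.
With repressor JovB bound, *sibD* is not transcribed.
So SibD is not produced.
Required activator SibD is absent, so *nerJ* is not transcribed.
So NerJ is not produced.
Zn²⁺ is present, so FenT is active.
With repressor FenT bound, *gixY* is not transcribed.
So GixY is not produced.
Required activator NerJ is absent, so *cilT* is not transcribed.
→ *cilT* is OFF in B.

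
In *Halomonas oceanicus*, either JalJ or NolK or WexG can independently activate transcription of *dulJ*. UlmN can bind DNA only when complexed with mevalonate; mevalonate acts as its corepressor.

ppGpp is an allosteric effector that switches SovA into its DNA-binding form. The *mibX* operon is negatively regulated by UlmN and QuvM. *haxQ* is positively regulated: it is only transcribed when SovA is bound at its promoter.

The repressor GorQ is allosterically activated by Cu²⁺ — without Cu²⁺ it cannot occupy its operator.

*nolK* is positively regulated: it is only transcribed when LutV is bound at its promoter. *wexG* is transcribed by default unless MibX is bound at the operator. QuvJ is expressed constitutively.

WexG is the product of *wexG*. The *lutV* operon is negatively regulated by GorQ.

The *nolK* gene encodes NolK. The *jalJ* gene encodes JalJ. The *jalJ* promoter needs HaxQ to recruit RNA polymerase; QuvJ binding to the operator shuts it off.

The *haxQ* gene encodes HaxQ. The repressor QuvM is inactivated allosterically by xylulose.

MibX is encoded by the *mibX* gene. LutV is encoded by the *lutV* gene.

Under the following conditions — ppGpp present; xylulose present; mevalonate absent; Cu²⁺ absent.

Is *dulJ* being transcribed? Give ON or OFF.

ON

ppGpp is present, so SovA is active.
No repressor is bound and SovA is active, so *haxQ* is transcribed.
So HaxQ is produced and active.
QuvJ is produced constitutively and is active.
With repressor QuvJ bound, *jalJ* is not transcribed.
So JalJ is not produced.
Cu²⁺ is absent, so GorQ is inactive.
With no repressor bound, *lutV* is transcribed.
So LutV is produced and active.
No repressor is bound and LutV is active, so *nolK* is transcribed.
So NolK is produced and active.
Mevalonate is absent, so UlmN is inactive.
Xylulose is present, so QuvM is inactive.
With no repressor bound, *mibX* is transcribed.
So MibX is produced and active.
With repressor MibX bound, *wexG* is not transcribed.
So WexG is not produced.
Activator NolK is present, so *dulJ* is transcribed.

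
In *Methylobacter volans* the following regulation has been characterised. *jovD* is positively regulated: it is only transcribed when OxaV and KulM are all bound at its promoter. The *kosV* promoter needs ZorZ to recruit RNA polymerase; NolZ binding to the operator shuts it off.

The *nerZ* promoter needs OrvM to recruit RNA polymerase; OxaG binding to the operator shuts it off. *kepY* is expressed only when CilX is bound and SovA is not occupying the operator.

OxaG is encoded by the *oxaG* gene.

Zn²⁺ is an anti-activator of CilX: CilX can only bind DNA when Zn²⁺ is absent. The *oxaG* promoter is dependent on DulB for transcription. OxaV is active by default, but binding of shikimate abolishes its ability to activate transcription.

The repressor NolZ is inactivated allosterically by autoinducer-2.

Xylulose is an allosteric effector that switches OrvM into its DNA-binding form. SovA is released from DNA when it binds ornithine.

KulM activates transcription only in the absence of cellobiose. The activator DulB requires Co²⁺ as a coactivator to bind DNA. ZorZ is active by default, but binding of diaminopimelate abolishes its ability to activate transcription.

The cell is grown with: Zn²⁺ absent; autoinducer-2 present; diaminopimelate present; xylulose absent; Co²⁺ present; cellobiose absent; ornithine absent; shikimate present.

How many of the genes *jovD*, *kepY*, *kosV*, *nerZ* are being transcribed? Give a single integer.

Shikimate is present, so OxaV is inactive.
Cellobiose is absent, so KulM is active.
Required activator OxaV is absent, so *jovD* is not transcribed.
→ *jovD* is OFF.
Ornithine is absent, so SovA is active.
Zn²⁺ is absent, so CilX is active.
With repressor SovA bound, *kepY* is not transcribed.
→ *kepY* is OFF.
Diaminopimelate is present, so ZorZ is inactive.
Autoinducer-2 is present, so NolZ is inactive.
Required activator ZorZ is absent, so *kosV* is not transcribed.
→ *kosV* is OFF.
Co²⁺ is present, so DulB is active.
No repressor is bound and DulB is active, so *oxaG* is transcribed.
So OxaG is produced and active.
Xylulose is absent, so OrvM is inactive.
With repressor OxaG bound, *nerZ* is not transcribed.
→ *nerZ* is OFF.
0 of the 4 genes are transcribed.

0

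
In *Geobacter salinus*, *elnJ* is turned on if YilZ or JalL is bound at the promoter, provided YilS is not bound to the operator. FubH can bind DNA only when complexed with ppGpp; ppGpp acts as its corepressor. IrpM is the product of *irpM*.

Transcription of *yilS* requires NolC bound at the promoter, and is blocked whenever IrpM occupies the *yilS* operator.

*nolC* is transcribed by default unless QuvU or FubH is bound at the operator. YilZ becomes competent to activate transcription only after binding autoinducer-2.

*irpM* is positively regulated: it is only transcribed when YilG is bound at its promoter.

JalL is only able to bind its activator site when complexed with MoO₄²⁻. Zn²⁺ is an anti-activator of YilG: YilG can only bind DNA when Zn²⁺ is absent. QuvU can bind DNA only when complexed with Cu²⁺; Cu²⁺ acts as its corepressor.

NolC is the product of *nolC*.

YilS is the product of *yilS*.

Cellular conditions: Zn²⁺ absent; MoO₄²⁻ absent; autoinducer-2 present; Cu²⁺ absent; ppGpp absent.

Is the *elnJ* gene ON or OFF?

Autoinducer-2 is present, so YilZ is active.
MoO₄²⁻ is absent, so JalL is inactive.
Cu²⁺ is absent, so QuvU is inactive.
ppGpp is absent, so FubH is inactive.
With no repressor bound, *nolC* is transcribed.
So NolC is produced and active.
Zn²⁺ is absent, so YilG is active.
No repressor is bound and YilG is active, so *irpM* is transcribed.
So IrpM is produced and active.
With repressor IrpM bound, *yilS* is not transcribed.
So YilS is not produced.
Activator YilZ is present, so *elnJ* is transcribed.

ON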